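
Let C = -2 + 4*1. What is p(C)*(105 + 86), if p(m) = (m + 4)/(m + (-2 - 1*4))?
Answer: -573/2 ≈ -286.50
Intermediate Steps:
C = 2 (C = -2 + 4 = 2)
p(m) = (4 + m)/(-6 + m) (p(m) = (4 + m)/(m + (-2 - 4)) = (4 + m)/(m - 6) = (4 + m)/(-6 + m))
p(C)*(105 + 86) = ((4 + 2)/(-6 + 2))*(105 + 86) = (6/(-4))*191 = -¼*6*191 = -3/2*191 = -573/2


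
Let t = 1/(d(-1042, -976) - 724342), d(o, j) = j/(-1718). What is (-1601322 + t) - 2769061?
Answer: -2719292903458929/622209290 ≈ -4.3704e+6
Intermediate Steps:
d(o, j) = -j/1718 (d(o, j) = j*(-1/1718) = -j/1718)
t = -859/622209290 (t = 1/(-1/1718*(-976) - 724342) = 1/(488/859 - 724342) = 1/(-622209290/859) = -859/622209290 ≈ -1.3806e-6)
(-1601322 + t) - 2769061 = (-1601322 - 859/622209290) - 2769061 = -996357424682239/622209290 - 2769061 = -2719292903458929/622209290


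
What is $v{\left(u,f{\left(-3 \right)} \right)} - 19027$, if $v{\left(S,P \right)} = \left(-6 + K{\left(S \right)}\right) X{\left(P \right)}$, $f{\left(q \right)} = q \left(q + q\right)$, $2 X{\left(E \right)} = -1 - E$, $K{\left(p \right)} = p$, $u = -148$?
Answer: $-17564$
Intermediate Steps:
$X{\left(E \right)} = - \frac{1}{2} - \frac{E}{2}$ ($X{\left(E \right)} = \frac{-1 - E}{2} = - \frac{1}{2} - \frac{E}{2}$)
$f{\left(q \right)} = 2 q^{2}$ ($f{\left(q \right)} = q 2 q = 2 q^{2}$)
$v{\left(S,P \right)} = \left(-6 + S\right) \left(- \frac{1}{2} - \frac{P}{2}\right)$
$v{\left(u,f{\left(-3 \right)} \right)} - 19027 = - \frac{\left(1 + 2 \left(-3\right)^{2}\right) \left(-6 - 148\right)}{2} - 19027 = \left(- \frac{1}{2}\right) \left(1 + 2 \cdot 9\right) \left(-154\right) - 19027 = \left(- \frac{1}{2}\right) \left(1 + 18\right) \left(-154\right) - 19027 = \left(- \frac{1}{2}\right) 19 \left(-154\right) - 19027 = 1463 - 19027 = -17564$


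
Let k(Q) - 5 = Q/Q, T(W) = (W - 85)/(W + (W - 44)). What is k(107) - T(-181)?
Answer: 155/29 ≈ 5.3448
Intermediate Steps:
T(W) = (-85 + W)/(-44 + 2*W) (T(W) = (-85 + W)/(W + (-44 + W)) = (-85 + W)/(-44 + 2*W))
k(Q) = 6 (k(Q) = 5 + Q/Q = 5 + 1 = 6)
k(107) - T(-181) = 6 - (-85 - 181)/(2*(-22 - 181)) = 6 - (-266)/(2*(-203)) = 6 - (-1)*(-266)/(2*203) = 6 - 1*19/29 = 6 - 19/29 = 155/29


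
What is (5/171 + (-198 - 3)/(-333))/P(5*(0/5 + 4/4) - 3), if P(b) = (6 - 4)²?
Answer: 1001/6327 ≈ 0.15821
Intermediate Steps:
P(b) = 4 (P(b) = 2² = 4)
(5/171 + (-198 - 3)/(-333))/P(5*(0/5 + 4/4) - 3) = (5/171 + (-198 - 3)/(-333))/4 = (5*(1/171) - 201*(-1/333))*(¼) = (5/171 + 67/111)*(¼) = (4004/6327)*(¼) = 1001/6327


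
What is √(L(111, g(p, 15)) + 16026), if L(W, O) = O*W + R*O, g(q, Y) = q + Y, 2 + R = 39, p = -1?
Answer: √18098 ≈ 134.53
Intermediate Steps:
R = 37 (R = -2 + 39 = 37)
g(q, Y) = Y + q
L(W, O) = 37*O + O*W (L(W, O) = O*W + 37*O = 37*O + O*W)
√(L(111, g(p, 15)) + 16026) = √((15 - 1)*(37 + 111) + 16026) = √(14*148 + 16026) = √(2072 + 16026) = √18098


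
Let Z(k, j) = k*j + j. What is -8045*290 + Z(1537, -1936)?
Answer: -5310618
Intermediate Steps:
Z(k, j) = j + j*k (Z(k, j) = j*k + j = j + j*k)
-8045*290 + Z(1537, -1936) = -8045*290 - 1936*(1 + 1537) = -2333050 - 1936*1538 = -2333050 - 2977568 = -5310618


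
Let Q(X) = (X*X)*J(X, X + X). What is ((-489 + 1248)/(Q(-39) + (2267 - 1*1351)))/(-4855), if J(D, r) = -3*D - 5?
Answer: -759/831506140 ≈ -9.1280e-7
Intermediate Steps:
J(D, r) = -5 - 3*D
Q(X) = X²*(-5 - 3*X) (Q(X) = (X*X)*(-5 - 3*X) = X²*(-5 - 3*X))
((-489 + 1248)/(Q(-39) + (2267 - 1*1351)))/(-4855) = ((-489 + 1248)/((-39)²*(-5 - 3*(-39)) + (2267 - 1*1351)))/(-4855) = (759/(1521*(-5 + 117) + (2267 - 1351)))*(-1/4855) = (759/(1521*112 + 916))*(-1/4855) = (759/(170352 + 916))*(-1/4855) = (759/171268)*(-1/4855) = -759/831506140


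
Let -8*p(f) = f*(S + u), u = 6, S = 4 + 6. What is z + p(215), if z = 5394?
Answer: 4964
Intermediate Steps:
S = 10
p(f) = -2*f (p(f) = -f*(10 + 6)/8 = -f*16/8 = -2*f)
z + p(215) = 5394 - 2*215 = 5394 - 430 = 4964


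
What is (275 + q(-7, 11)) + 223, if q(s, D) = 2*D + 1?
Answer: 521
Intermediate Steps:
q(s, D) = 1 + 2*D
(275 + q(-7, 11)) + 223 = (275 + (1 + 2*11)) + 223 = (275 + (1 + 22)) + 223 = (275 + 23) + 223 = 298 + 223 = 521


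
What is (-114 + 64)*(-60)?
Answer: 3000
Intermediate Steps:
(-114 + 64)*(-60) = -50*(-60) = 3000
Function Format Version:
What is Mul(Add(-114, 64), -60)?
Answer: 3000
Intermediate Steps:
Mul(Add(-114, 64), -60) = Mul(-50, -60) = 3000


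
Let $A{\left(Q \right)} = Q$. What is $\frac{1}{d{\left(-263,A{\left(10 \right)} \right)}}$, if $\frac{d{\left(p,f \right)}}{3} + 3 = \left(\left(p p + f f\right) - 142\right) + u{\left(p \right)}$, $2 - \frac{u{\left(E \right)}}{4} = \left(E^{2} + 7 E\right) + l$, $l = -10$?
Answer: $- \frac{1}{600420} \approx -1.6655 \cdot 10^{-6}$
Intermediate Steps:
$u{\left(E \right)} = 48 - 28 E - 4 E^{2}$ ($u{\left(E \right)} = 8 - 4 \left(\left(E^{2} + 7 E\right) - 10\right) = 8 - 4 \left(-10 + E^{2} + 7 E\right) = 8 - \left(-40 + 4 E^{2} + 28 E\right) = 48 - 28 E - 4 E^{2}$)
$d{\left(p,f \right)} = -291 - 84 p - 9 p^{2} + 3 f^{2}$ ($d{\left(p,f \right)} = -9 + 3 \left(\left(\left(p p + f f\right) - 142\right) - \left(-48 + 4 p^{2} + 28 p\right)\right) = -9 + 3 \left(\left(\left(p^{2} + f^{2}\right) - 142\right) - \left(-48 + 4 p^{2} + 28 p\right)\right) = -9 + 3 \left(\left(\left(f^{2} + p^{2}\right) - 142\right) - \left(-48 + 4 p^{2} + 28 p\right)\right) = -9 + 3 \left(\left(-142 + f^{2} + p^{2}\right) - \left(-48 + 4 p^{2} + 28 p\right)\right) = -9 + 3 \left(-94 + f^{2} - 28 p - 3 p^{2}\right) = -9 - \left(282 - 3 f^{2} + 9 p^{2} + 84 p\right) = -291 - 84 p - 9 p^{2} + 3 f^{2}$)
$\frac{1}{d{\left(-263,A{\left(10 \right)} \right)}} = \frac{1}{-291 - -22092 - 9 \left(-263\right)^{2} + 3 \cdot 10^{2}} = \frac{1}{-291 + 22092 - 622521 + 3 \cdot 100} = \frac{1}{-291 + 22092 - 622521 + 300} = \frac{1}{-600420} = - \frac{1}{600420}$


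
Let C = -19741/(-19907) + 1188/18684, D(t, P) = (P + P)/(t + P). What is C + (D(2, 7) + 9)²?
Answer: 31375664545/278956791 ≈ 112.47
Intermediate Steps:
D(t, P) = 2*P/(P + t) (D(t, P) = (2*P)/(P + t) = 2*P/(P + t))
C = 3634170/3443911 (C = -19741*(-1/19907) + 1188*(1/18684) = 19741/19907 + 11/173 = 3634170/3443911 ≈ 1.0552)
C + (D(2, 7) + 9)² = 3634170/3443911 + (2*7/(7 + 2) + 9)² = 3634170/3443911 + (2*7/9 + 9)² = 3634170/3443911 + (2*7*(⅑) + 9)² = 3634170/3443911 + (14/9 + 9)² = 3634170/3443911 + (95/9)² = 3634170/3443911 + 9025/81 = 31375664545/278956791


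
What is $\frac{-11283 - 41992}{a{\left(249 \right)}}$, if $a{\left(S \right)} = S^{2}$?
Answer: $- \frac{53275}{62001} \approx -0.85926$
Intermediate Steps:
$\frac{-11283 - 41992}{a{\left(249 \right)}} = \frac{-11283 - 41992}{249^{2}} = \frac{-11283 - 41992}{62001} = \left(-53275\right) \frac{1}{62001} = - \frac{53275}{62001}$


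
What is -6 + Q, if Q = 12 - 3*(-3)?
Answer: 15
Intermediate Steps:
Q = 21 (Q = 12 + 9 = 21)
-6 + Q = -6 + 21 = 15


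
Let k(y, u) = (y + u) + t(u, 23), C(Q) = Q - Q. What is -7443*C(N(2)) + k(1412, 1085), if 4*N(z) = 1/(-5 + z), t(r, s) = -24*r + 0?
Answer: -23543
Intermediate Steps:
t(r, s) = -24*r
N(z) = 1/(4*(-5 + z))
C(Q) = 0
k(y, u) = y - 23*u (k(y, u) = (y + u) - 24*u = (u + y) - 24*u = y - 23*u)
-7443*C(N(2)) + k(1412, 1085) = -7443*0 + (1412 - 23*1085) = 0 + (1412 - 24955) = 0 - 23543 = -23543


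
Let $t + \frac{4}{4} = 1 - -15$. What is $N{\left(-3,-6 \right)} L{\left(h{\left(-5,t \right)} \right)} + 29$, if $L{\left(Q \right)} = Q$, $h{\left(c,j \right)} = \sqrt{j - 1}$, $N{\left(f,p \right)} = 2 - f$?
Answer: $29 + 5 \sqrt{14} \approx 47.708$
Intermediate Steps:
$t = 15$ ($t = -1 + \left(1 - -15\right) = -1 + \left(1 + 15\right) = -1 + 16 = 15$)
$h{\left(c,j \right)} = \sqrt{-1 + j}$
$N{\left(-3,-6 \right)} L{\left(h{\left(-5,t \right)} \right)} + 29 = \left(2 - -3\right) \sqrt{-1 + 15} + 29 = \left(2 + 3\right) \sqrt{14} + 29 = 5 \sqrt{14} + 29 = 29 + 5 \sqrt{14}$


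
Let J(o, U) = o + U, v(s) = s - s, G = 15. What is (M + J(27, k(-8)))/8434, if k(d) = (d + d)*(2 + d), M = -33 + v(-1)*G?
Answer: 45/4217 ≈ 0.010671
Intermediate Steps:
v(s) = 0
M = -33 (M = -33 + 0*15 = -33 + 0 = -33)
k(d) = 2*d*(2 + d) (k(d) = (2*d)*(2 + d) = 2*d*(2 + d))
J(o, U) = U + o
(M + J(27, k(-8)))/8434 = (-33 + (2*(-8)*(2 - 8) + 27))/8434 = (-33 + (2*(-8)*(-6) + 27))*(1/8434) = (-33 + (96 + 27))*(1/8434) = (-33 + 123)*(1/8434) = 90*(1/8434) = 45/4217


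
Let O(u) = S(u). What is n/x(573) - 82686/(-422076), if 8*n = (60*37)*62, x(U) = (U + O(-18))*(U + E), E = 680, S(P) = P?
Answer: 19448319/88143538 ≈ 0.22064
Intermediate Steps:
O(u) = u
x(U) = (-18 + U)*(680 + U) (x(U) = (U - 18)*(U + 680) = (-18 + U)*(680 + U))
n = 17205 (n = ((60*37)*62)/8 = (2220*62)/8 = (⅛)*137640 = 17205)
n/x(573) - 82686/(-422076) = 17205/(-12240 + 573² + 662*573) - 82686/(-422076) = 17205/(-12240 + 328329 + 379326) - 82686*(-1/422076) = 17205/695415 + 13781/70346 = 17205*(1/695415) + 13781/70346 = 31/1253 + 13781/70346 = 19448319/88143538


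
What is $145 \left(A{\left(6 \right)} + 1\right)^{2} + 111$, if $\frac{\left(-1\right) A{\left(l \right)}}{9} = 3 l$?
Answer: $3758656$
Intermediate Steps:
$A{\left(l \right)} = - 27 l$ ($A{\left(l \right)} = - 9 \cdot 3 l = - 27 l$)
$145 \left(A{\left(6 \right)} + 1\right)^{2} + 111 = 145 \left(\left(-27\right) 6 + 1\right)^{2} + 111 = 145 \left(-162 + 1\right)^{2} + 111 = 145 \left(-161\right)^{2} + 111 = 145 \cdot 25921 + 111 = 3758545 + 111 = 3758656$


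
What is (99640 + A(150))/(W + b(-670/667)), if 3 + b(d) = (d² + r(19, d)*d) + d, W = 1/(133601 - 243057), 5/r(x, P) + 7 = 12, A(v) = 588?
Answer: -4880679674047552/194782541321 ≈ -25057.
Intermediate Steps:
r(x, P) = 1 (r(x, P) = 5/(-7 + 12) = 5/5 = 5*(⅕) = 1)
W = -1/109456 (W = 1/(-109456) = -1/109456 ≈ -9.1361e-6)
b(d) = -3 + d² + 2*d (b(d) = -3 + ((d² + 1*d) + d) = -3 + ((d² + d) + d) = -3 + ((d + d²) + d) = -3 + (d² + 2*d) = -3 + d² + 2*d)
(99640 + A(150))/(W + b(-670/667)) = (99640 + 588)/(-1/109456 + (-3 + (-670/667)² + 2*(-670/667))) = 100228/(-1/109456 + (-3 + (-670*1/667)² + 2*(-670*1/667))) = 100228/(-1/109456 + (-3 + (-670/667)² + 2*(-670/667))) = 100228/(-1/109456 + (-3 + 448900/444889 - 1340/667)) = 100228/(-1/109456 - 1779547/444889) = 100228/(-194782541321/48695770384) = 100228*(-48695770384/194782541321) = -4880679674047552/194782541321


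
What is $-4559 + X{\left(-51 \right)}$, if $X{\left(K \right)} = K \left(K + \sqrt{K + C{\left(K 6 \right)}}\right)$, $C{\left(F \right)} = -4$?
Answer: $-1958 - 51 i \sqrt{55} \approx -1958.0 - 378.23 i$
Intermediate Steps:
$X{\left(K \right)} = K \left(K + \sqrt{-4 + K}\right)$ ($X{\left(K \right)} = K \left(K + \sqrt{K - 4}\right) = K \left(K + \sqrt{-4 + K}\right)$)
$-4559 + X{\left(-51 \right)} = -4559 - 51 \left(-51 + \sqrt{-4 - 51}\right) = -4559 - 51 \left(-51 + \sqrt{-55}\right) = -4559 - 51 \left(-51 + i \sqrt{55}\right) = -4559 + \left(2601 - 51 i \sqrt{55}\right) = -1958 - 51 i \sqrt{55}$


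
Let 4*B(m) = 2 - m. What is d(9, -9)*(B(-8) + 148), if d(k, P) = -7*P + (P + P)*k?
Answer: -29799/2 ≈ -14900.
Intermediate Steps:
B(m) = ½ - m/4 (B(m) = (2 - m)/4 = ½ - m/4)
d(k, P) = -7*P + 2*P*k (d(k, P) = -7*P + (2*P)*k = -7*P + 2*P*k)
d(9, -9)*(B(-8) + 148) = (-9*(-7 + 2*9))*((½ - ¼*(-8)) + 148) = (-9*(-7 + 18))*((½ + 2) + 148) = (-9*11)*(5/2 + 148) = -99*301/2 = -29799/2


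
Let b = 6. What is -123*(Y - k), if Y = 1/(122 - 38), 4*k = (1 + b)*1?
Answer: 2993/14 ≈ 213.79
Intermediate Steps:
k = 7/4 (k = ((1 + 6)*1)/4 = (7*1)/4 = (1/4)*7 = 7/4 ≈ 1.7500)
Y = 1/84 ≈ 0.011905
-123*(Y - k) = -123*(1/84 - 1*7/4) = -123*(1/84 - 7/4) = -123*(-73/42) = 2993/14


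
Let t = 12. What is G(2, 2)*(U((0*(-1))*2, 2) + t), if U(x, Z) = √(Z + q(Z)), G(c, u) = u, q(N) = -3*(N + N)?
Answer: 24 + 2*I*√10 ≈ 24.0 + 6.3246*I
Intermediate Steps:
q(N) = -6*N
U(x, Z) = √5*√(-Z) (U(x, Z) = √(Z - 6*Z) = √(-5*Z) = √5*√(-Z))
G(2, 2)*(U((0*(-1))*2, 2) + t) = 2*(√5*√(-1*2) + 12) = 2*(√5*√(-2) + 12) = 2*(√5*(I*√2) + 12) = 2*(I*√10 + 12) = 2*(12 + I*√10) = 24 + 2*I*√10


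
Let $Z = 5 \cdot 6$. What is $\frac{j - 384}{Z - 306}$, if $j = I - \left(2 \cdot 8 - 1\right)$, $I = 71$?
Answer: $\frac{82}{69} \approx 1.1884$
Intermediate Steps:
$Z = 30$
$j = 56$ ($j = 71 - \left(2 \cdot 8 - 1\right) = 71 - \left(16 - 1\right) = 71 - 15 = 56$)
$\frac{j - 384}{Z - 306} = \frac{56 - 384}{30 - 306} = - \frac{328}{-276} = \left(-328\right) \left(- \frac{1}{276}\right) = \frac{82}{69}$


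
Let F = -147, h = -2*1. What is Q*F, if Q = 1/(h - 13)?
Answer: 49/5 ≈ 9.8000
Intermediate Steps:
h = -2
Q = -1/15 (Q = 1/(-2 - 13) = 1/(-15) = -1/15 ≈ -0.066667)
Q*F = -1/15*(-147) = 49/5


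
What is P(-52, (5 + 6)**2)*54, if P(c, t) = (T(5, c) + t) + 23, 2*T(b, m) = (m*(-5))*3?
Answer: 28836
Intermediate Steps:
T(b, m) = -15*m/2 (T(b, m) = ((m*(-5))*3)/2 = (-5*m*3)/2 = (-15*m)/2 = -15*m/2)
P(c, t) = 23 + t - 15*c/2 (P(c, t) = (-15*c/2 + t) + 23 = (t - 15*c/2) + 23 = 23 + t - 15*c/2)
P(-52, (5 + 6)**2)*54 = (23 + (5 + 6)**2 - 15/2*(-52))*54 = (23 + 11**2 + 390)*54 = (23 + 121 + 390)*54 = 534*54 = 28836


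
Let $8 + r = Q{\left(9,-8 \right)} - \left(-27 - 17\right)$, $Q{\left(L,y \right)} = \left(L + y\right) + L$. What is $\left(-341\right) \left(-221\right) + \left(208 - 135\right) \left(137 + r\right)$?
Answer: $88720$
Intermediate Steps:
$Q{\left(L,y \right)} = y + 2 L$
$r = 46$ ($r = -8 + \left(\left(-8 + 2 \cdot 9\right) - \left(-27 - 17\right)\right) = -8 + \left(\left(-8 + 18\right) - -44\right) = -8 + \left(10 + 44\right) = -8 + 54 = 46$)
$\left(-341\right) \left(-221\right) + \left(208 - 135\right) \left(137 + r\right) = \left(-341\right) \left(-221\right) + \left(208 - 135\right) \left(137 + 46\right) = 75361 + 73 \cdot 183 = 75361 + 13359 = 88720$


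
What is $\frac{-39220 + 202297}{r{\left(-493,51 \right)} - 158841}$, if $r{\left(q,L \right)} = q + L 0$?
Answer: $- \frac{8583}{8386} \approx -1.0235$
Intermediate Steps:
$r{\left(q,L \right)} = q$ ($r{\left(q,L \right)} = q + 0 = q$)
$\frac{-39220 + 202297}{r{\left(-493,51 \right)} - 158841} = \frac{-39220 + 202297}{-493 - 158841} = \frac{163077}{-159334} = 163077 \left(- \frac{1}{159334}\right) = - \frac{8583}{8386}$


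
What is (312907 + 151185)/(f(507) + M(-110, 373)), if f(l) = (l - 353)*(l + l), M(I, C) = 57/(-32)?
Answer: 14850944/4996935 ≈ 2.9720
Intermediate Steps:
M(I, C) = -57/32 (M(I, C) = 57*(-1/32) = -57/32)
f(l) = 2*l*(-353 + l) (f(l) = (-353 + l)*(2*l) = 2*l*(-353 + l))
(312907 + 151185)/(f(507) + M(-110, 373)) = (312907 + 151185)/(2*507*(-353 + 507) - 57/32) = 464092/(2*507*154 - 57/32) = 464092/(156156 - 57/32) = 464092/(4996935/32) = 464092*(32/4996935) = 14850944/4996935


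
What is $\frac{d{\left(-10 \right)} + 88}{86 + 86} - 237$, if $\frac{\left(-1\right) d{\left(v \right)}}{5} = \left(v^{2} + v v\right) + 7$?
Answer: $- \frac{41711}{172} \approx -242.51$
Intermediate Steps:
$d{\left(v \right)} = -35 - 10 v^{2}$ ($d{\left(v \right)} = - 5 \left(\left(v^{2} + v v\right) + 7\right) = - 5 \left(\left(v^{2} + v^{2}\right) + 7\right) = - 5 \left(2 v^{2} + 7\right) = - 5 \left(7 + 2 v^{2}\right) = -35 - 10 v^{2}$)
$\frac{d{\left(-10 \right)} + 88}{86 + 86} - 237 = \frac{\left(-35 - 10 \left(-10\right)^{2}\right) + 88}{86 + 86} - 237 = \frac{\left(-35 - 1000\right) + 88}{172} - 237 = \left(\left(-35 - 1000\right) + 88\right) \frac{1}{172} - 237 = \left(-1035 + 88\right) \frac{1}{172} - 237 = \left(-947\right) \frac{1}{172} - 237 = - \frac{947}{172} - 237 = - \frac{41711}{172}$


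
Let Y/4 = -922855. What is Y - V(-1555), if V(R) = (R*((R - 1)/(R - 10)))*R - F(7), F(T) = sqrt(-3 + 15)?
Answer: -1907903840/313 + 2*sqrt(3) ≈ -6.0955e+6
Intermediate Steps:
Y = -3691420 (Y = 4*(-922855) = -3691420)
F(T) = 2*sqrt(3) (F(T) = sqrt(12) = 2*sqrt(3))
V(R) = -2*sqrt(3) + R**2*(-1 + R)/(-10 + R) (V(R) = (R*((R - 1)/(R - 10)))*R - 2*sqrt(3) = (R*((-1 + R)/(-10 + R)))*R - 2*sqrt(3) = (R*(-1 + R)/(-10 + R))*R - 2*sqrt(3) = R**2*(-1 + R)/(-10 + R) - 2*sqrt(3) = -2*sqrt(3) + R**2*(-1 + R)/(-10 + R))
Y - V(-1555) = -3691420 - ((-1555)**3 - 1*(-1555)**2 + 20*sqrt(3) - 2*(-1555)*sqrt(3))/(-10 - 1555) = -3691420 - (-3760028875 - 1*2418025 + 20*sqrt(3) + 3110*sqrt(3))/(-1565) = -3691420 - (-1)*(-3760028875 - 2418025 + 20*sqrt(3) + 3110*sqrt(3))/1565 = -3691420 - (-1)*(-3762446900 + 3130*sqrt(3))/1565 = -3691420 - (752489380/313 - 2*sqrt(3)) = -3691420 + (-752489380/313 + 2*sqrt(3)) = -1907903840/313 + 2*sqrt(3)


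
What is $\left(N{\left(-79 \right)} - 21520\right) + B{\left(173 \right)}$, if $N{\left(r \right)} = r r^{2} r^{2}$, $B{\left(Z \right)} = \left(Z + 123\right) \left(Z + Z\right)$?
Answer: $-3076975503$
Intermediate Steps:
$B{\left(Z \right)} = 2 Z \left(123 + Z\right)$ ($B{\left(Z \right)} = \left(123 + Z\right) 2 Z = 2 Z \left(123 + Z\right)$)
$N{\left(r \right)} = r^{5}$ ($N{\left(r \right)} = r^{3} r^{2} = r^{5}$)
$\left(N{\left(-79 \right)} - 21520\right) + B{\left(173 \right)} = \left(\left(-79\right)^{5} - 21520\right) + 2 \cdot 173 \left(123 + 173\right) = \left(-3077056399 - 21520\right) + 2 \cdot 173 \cdot 296 = -3077077919 + 102416 = -3076975503$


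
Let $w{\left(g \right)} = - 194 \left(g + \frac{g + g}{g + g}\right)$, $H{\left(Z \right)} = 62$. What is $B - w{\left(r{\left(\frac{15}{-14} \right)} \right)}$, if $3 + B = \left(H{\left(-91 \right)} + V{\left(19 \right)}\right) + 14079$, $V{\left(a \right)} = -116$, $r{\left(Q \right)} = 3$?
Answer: $14798$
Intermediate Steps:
$w{\left(g \right)} = -194 - 194 g$ ($w{\left(g \right)} = - 194 \left(g + \frac{2 g}{2 g}\right) = - 194 \left(g + 2 g \frac{1}{2 g}\right) = - 194 \left(g + 1\right) = - 194 \left(1 + g\right) = -194 - 194 g$)
$B = 14022$ ($B = -3 + \left(\left(62 - 116\right) + 14079\right) = -3 + \left(-54 + 14079\right) = -3 + 14025 = 14022$)
$B - w{\left(r{\left(\frac{15}{-14} \right)} \right)} = 14022 - \left(-194 - 582\right) = 14022 - -776 = 14022 + 776 = 14798$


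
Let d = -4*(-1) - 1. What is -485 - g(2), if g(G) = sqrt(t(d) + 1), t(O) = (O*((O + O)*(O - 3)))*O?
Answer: -486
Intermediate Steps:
d = 3 (d = 4 - 1 = 3)
t(O) = 2*O**3*(-3 + O) (t(O) = (O*((2*O)*(-3 + O)))*O = (O*(2*O*(-3 + O)))*O = (2*O**2*(-3 + O))*O = 2*O**3*(-3 + O))
g(G) = 1 (g(G) = sqrt(2*3**3*(-3 + 3) + 1) = sqrt(2*27*0 + 1) = sqrt(0 + 1) = sqrt(1) = 1)
-485 - g(2) = -485 - 1*1 = -485 - 1 = -486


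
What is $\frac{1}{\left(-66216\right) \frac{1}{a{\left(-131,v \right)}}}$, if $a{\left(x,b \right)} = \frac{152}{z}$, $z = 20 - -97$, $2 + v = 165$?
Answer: $- \frac{19}{968409} \approx -1.962 \cdot 10^{-5}$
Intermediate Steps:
$v = 163$ ($v = -2 + 165 = 163$)
$z = 117$ ($z = 20 + 97 = 117$)
$a{\left(x,b \right)} = \frac{152}{117}$
$\frac{1}{\left(-66216\right) \frac{1}{a{\left(-131,v \right)}}} = \frac{1}{\left(-66216\right) \frac{1}{\frac{152}{117}}} = \frac{1}{\left(-66216\right) \frac{117}{152}} = \frac{1}{- \frac{968409}{19}} = - \frac{19}{968409}$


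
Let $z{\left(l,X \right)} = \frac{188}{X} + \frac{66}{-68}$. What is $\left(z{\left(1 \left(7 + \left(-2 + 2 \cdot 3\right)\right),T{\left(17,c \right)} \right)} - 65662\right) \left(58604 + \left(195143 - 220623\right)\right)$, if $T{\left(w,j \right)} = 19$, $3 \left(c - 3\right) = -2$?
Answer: $- \frac{702425672494}{323} \approx -2.1747 \cdot 10^{9}$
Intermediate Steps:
$c = \frac{7}{3}$ ($c = 3 + \frac{1}{3} \left(-2\right) = 3 - \frac{2}{3} = \frac{7}{3} \approx 2.3333$)
$z{\left(l,X \right)} = - \frac{33}{34} + \frac{188}{X}$ ($z{\left(l,X \right)} = \frac{188}{X} + 66 \left(- \frac{1}{68}\right) = \frac{188}{X} - \frac{33}{34} = - \frac{33}{34} + \frac{188}{X}$)
$\left(z{\left(1 \left(7 + \left(-2 + 2 \cdot 3\right)\right),T{\left(17,c \right)} \right)} - 65662\right) \left(58604 + \left(195143 - 220623\right)\right) = \left(\left(- \frac{33}{34} + \frac{188}{19}\right) - 65662\right) \left(58604 + \left(195143 - 220623\right)\right) = \left(\left(- \frac{33}{34} + 188 \cdot \frac{1}{19}\right) - 65662\right) \left(58604 + \left(195143 - 220623\right)\right) = \left(\left(- \frac{33}{34} + \frac{188}{19}\right) - 65662\right) \left(58604 - 25480\right) = \left(\frac{5765}{646} - 65662\right) 33124 = \left(- \frac{42411887}{646}\right) 33124 = - \frac{702425672494}{323}$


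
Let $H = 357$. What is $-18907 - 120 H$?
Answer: $-61747$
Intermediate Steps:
$-18907 - 120 H = -18907 - 42840 = -61747$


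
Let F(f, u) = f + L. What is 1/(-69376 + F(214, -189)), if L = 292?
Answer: -1/68870 ≈ -1.4520e-5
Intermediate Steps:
F(f, u) = 292 + f (F(f, u) = f + 292 = 292 + f)
1/(-69376 + F(214, -189)) = 1/(-69376 + (292 + 214)) = 1/(-69376 + 506) = 1/(-68870) = -1/68870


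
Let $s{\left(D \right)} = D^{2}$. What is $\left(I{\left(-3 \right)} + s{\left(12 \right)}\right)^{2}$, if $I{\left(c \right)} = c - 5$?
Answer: $18496$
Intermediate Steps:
$I{\left(c \right)} = -5 + c$
$\left(I{\left(-3 \right)} + s{\left(12 \right)}\right)^{2} = \left(\left(-5 - 3\right) + 12^{2}\right)^{2} = \left(-8 + 144\right)^{2} = 136^{2} = 18496$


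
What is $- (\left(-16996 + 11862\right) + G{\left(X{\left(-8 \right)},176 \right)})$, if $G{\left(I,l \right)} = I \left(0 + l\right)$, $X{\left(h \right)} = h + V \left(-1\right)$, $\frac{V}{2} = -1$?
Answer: $6190$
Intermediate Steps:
$V = -2$ ($V = 2 \left(-1\right) = -2$)
$X{\left(h \right)} = 2 + h$ ($X{\left(h \right)} = h - -2 = h + 2 = 2 + h$)
$G{\left(I,l \right)} = I l$
$- (\left(-16996 + 11862\right) + G{\left(X{\left(-8 \right)},176 \right)}) = - (\left(-16996 + 11862\right) + \left(2 - 8\right) 176) = - (-5134 - 1056) = \left(-1\right) \left(-6190\right) = 6190$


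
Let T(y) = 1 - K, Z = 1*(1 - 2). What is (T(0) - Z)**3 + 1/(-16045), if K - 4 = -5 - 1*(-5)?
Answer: -128361/16045 ≈ -8.0001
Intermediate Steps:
Z = -1 (Z = 1*(-1) = -1)
K = 4 (K = 4 + (-5 - 1*(-5)) = 4 + (-5 + 5) = 4 + 0 = 4)
T(y) = -3 (T(y) = 1 - 1*4 = 1 - 4 = -3)
(T(0) - Z)**3 + 1/(-16045) = (-3 - 1*(-1))**3 + 1/(-16045) = (-3 + 1)**3 - 1/16045 = (-2)**3 - 1/16045 = -8 - 1/16045 = -128361/16045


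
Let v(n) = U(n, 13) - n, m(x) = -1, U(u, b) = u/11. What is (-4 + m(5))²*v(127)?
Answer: -31750/11 ≈ -2886.4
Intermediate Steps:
U(u, b) = u/11 (U(u, b) = u*(1/11) = u/11)
v(n) = -10*n/11 (v(n) = n/11 - n = -10*n/11)
(-4 + m(5))²*v(127) = (-4 - 1)²*(-10/11*127) = (-5)²*(-1270/11) = 25*(-1270/11) = -31750/11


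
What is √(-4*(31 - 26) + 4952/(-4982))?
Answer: 2*I*√32567334/2491 ≈ 4.5819*I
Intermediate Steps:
√(-4*(31 - 26) + 4952/(-4982)) = √(-4*5 + 4952*(-1/4982)) = √(-20 - 2476/2491) = √(-52296/2491) = 2*I*√32567334/2491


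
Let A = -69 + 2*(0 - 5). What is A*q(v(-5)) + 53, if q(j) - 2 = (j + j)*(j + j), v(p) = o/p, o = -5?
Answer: -421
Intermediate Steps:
v(p) = -5/p
A = -79 (A = -69 + 2*(-5) = -69 - 10 = -79)
q(j) = 2 + 4*j² (q(j) = 2 + (j + j)*(j + j) = 2 + (2*j)*(2*j) = 2 + 4*j²)
A*q(v(-5)) + 53 = -79*(2 + 4*(-5/(-5))²) + 53 = -79*(2 + 4*(-5*(-⅕))²) + 53 = -79*(2 + 4*1²) + 53 = -79*(2 + 4*1) + 53 = -79*(2 + 4) + 53 = -79*6 + 53 = -474 + 53 = -421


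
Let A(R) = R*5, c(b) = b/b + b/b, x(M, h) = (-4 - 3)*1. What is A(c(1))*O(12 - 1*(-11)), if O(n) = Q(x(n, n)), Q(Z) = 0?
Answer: 0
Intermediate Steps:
x(M, h) = -7 (x(M, h) = -7*1 = -7)
c(b) = 2 (c(b) = 1 + 1 = 2)
A(R) = 5*R
O(n) = 0
A(c(1))*O(12 - 1*(-11)) = (5*2)*0 = 10*0 = 0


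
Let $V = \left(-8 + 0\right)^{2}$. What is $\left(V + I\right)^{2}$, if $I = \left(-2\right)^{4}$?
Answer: $6400$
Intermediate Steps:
$V = 64$ ($V = \left(-8\right)^{2} = 64$)
$I = 16$
$\left(V + I\right)^{2} = \left(64 + 16\right)^{2} = 80^{2} = 6400$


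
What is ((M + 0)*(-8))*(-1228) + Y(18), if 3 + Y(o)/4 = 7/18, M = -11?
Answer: -972670/9 ≈ -1.0807e+5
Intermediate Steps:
Y(o) = -94/9 (Y(o) = -12 + 4*(7/18) = -12 + 14/9 = -94/9)
((M + 0)*(-8))*(-1228) + Y(18) = ((-11 + 0)*(-8))*(-1228) - 94/9 = -11*(-8)*(-1228) - 94/9 = 88*(-1228) - 94/9 = -108064 - 94/9 = -972670/9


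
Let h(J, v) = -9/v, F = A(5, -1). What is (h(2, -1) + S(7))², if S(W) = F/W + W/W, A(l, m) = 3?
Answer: 5329/49 ≈ 108.76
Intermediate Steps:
F = 3
S(W) = 1 + 3/W (S(W) = 3/W + W/W = 3/W + 1 = 1 + 3/W)
(h(2, -1) + S(7))² = (-9/(-1) + (3 + 7)/7)² = (-9*(-1) + (⅐)*10)² = (9 + 10/7)² = (73/7)² = 5329/49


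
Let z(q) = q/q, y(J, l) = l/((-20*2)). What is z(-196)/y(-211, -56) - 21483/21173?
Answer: -1436/4781 ≈ -0.30036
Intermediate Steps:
y(J, l) = -l/40 (y(J, l) = l/(-40) = l*(-1/40) = -l/40)
z(q) = 1
z(-196)/y(-211, -56) - 21483/21173 = 1/(-1/40*(-56)) - 21483/21173 = 1/(7/5) - 21483*1/21173 = 1*(5/7) - 693/683 = 5/7 - 693/683 = -1436/4781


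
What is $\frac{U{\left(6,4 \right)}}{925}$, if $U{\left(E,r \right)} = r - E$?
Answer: $- \frac{2}{925} \approx -0.0021622$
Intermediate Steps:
$\frac{U{\left(6,4 \right)}}{925} = \frac{4 - 6}{925} = \left(4 - 6\right) \frac{1}{925} = \left(-2\right) \frac{1}{925} = - \frac{2}{925}$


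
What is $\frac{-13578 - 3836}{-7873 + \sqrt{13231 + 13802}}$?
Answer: $\frac{68550211}{30978548} + \frac{8707 \sqrt{27033}}{30978548} \approx 2.259$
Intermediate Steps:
$\frac{-13578 - 3836}{-7873 + \sqrt{13231 + 13802}} = - \frac{17414}{-7873 + \sqrt{27033}}$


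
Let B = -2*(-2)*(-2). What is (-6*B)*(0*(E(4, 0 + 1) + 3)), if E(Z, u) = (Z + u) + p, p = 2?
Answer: 0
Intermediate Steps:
B = -8 (B = 4*(-2) = -8)
E(Z, u) = 2 + Z + u (E(Z, u) = (Z + u) + 2 = 2 + Z + u)
(-6*B)*(0*(E(4, 0 + 1) + 3)) = (-6*(-8))*(0*((2 + 4 + (0 + 1)) + 3)) = 48*(0*((2 + 4 + 1) + 3)) = 48*(0*(7 + 3)) = 48*(0*10) = 48*0 = 0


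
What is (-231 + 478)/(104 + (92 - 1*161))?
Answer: 247/35 ≈ 7.0571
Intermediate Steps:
(-231 + 478)/(104 + (92 - 1*161)) = 247/(104 + (92 - 161)) = 247/(104 - 69) = 247/35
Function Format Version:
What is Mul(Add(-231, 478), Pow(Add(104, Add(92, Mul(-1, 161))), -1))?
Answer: Rational(247, 35) ≈ 7.0571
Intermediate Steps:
Mul(Add(-231, 478), Pow(Add(104, Add(92, Mul(-1, 161))), -1)) = Mul(247, Pow(Add(104, Add(92, -161)), -1)) = Mul(247, Pow(Add(104, -69), -1)) = Mul(247, Pow(35, -1)) = Mul(247, Rational(1, 35)) = Rational(247, 35)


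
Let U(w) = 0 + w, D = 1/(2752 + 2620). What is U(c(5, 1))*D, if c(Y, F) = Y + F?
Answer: 3/2686 ≈ 0.0011169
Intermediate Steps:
c(Y, F) = F + Y
D = 1/5372 ≈ 0.00018615
U(w) = w
U(c(5, 1))*D = (1 + 5)*(1/5372) = 6*(1/5372) = 3/2686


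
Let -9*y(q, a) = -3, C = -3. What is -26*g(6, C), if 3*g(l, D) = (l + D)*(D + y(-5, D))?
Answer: 208/3 ≈ 69.333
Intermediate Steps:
y(q, a) = ⅓ (y(q, a) = -⅑*(-3) = ⅓)
g(l, D) = (⅓ + D)*(D + l)/3 (g(l, D) = ((l + D)*(D + ⅓))/3 = ((D + l)*(⅓ + D))/3 = ((⅓ + D)*(D + l))/3 = (⅓ + D)*(D + l)/3)
-26*g(6, C) = -26*((⅓)*(-3)² + (⅑)*(-3) + (⅑)*6 + (⅓)*(-3)*6) = -26*((⅓)*9 - ⅓ + ⅔ - 6) = -26*(3 - ⅓ + ⅔ - 6) = -26*(-8/3) = 208/3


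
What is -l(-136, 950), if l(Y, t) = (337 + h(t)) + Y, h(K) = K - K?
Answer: -201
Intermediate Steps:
h(K) = 0
l(Y, t) = 337 + Y (l(Y, t) = (337 + 0) + Y = 337 + Y)
-l(-136, 950) = -(337 - 136) = -1*201 = -201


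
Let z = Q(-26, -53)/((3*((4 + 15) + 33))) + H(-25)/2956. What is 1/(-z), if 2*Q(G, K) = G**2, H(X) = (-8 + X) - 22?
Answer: -8868/19049 ≈ -0.46554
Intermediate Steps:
H(X) = -30 + X
Q(G, K) = G**2/2
z = 19049/8868 (z = ((1/2)*(-26)**2)/((3*((4 + 15) + 33))) + (-30 - 25)/2956 = ((1/2)*676)/((3*(19 + 33))) - 55*1/2956 = 338/((3*52)) - 55/2956 = 338/156 - 55/2956 = 338*(1/156) - 55/2956 = 13/6 - 55/2956 = 19049/8868 ≈ 2.1481)
1/(-z) = 1/(-1*19049/8868) = 1/(-19049/8868) = -8868/19049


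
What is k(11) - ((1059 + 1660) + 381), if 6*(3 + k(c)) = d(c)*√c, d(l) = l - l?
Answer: -3103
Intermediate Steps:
d(l) = 0
k(c) = -3 (k(c) = -3 + (0*√c)/6 = -3 + (⅙)*0 = -3 + 0 = -3)
k(11) - ((1059 + 1660) + 381) = -3 - ((1059 + 1660) + 381) = -3 - (2719 + 381) = -3 - 1*3100 = -3 - 3100 = -3103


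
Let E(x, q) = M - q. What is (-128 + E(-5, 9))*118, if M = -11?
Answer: -17464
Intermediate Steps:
E(x, q) = -11 - q
(-128 + E(-5, 9))*118 = (-128 + (-11 - 1*9))*118 = (-128 + (-11 - 9))*118 = (-128 - 20)*118 = -148*118 = -17464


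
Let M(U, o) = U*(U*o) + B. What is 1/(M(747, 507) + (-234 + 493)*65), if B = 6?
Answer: 1/282927404 ≈ 3.5345e-9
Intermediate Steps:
M(U, o) = 6 + o*U² (M(U, o) = U*(U*o) + 6 = o*U² + 6 = 6 + o*U²)
1/(M(747, 507) + (-234 + 493)*65) = 1/((6 + 507*747²) + (-234 + 493)*65) = 1/((6 + 507*558009) + 259*65) = 1/((6 + 282910563) + 16835) = 1/(282910569 + 16835) = 1/282927404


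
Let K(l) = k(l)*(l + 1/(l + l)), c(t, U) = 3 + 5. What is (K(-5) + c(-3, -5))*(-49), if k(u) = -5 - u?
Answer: -392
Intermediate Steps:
c(t, U) = 8
K(l) = (-5 - l)*(l + 1/(2*l)) (K(l) = (-5 - l)*(l + 1/(l + l)) = (-5 - l)*(l + 1/(2*l)))
(K(-5) + c(-3, -5))*(-49) = ((1/2)*(-5 - 1*(-5) + 2*(-5)**2*(-5 - 1*(-5)))/(-5) + 8)*(-49) = ((1/2)*(-1/5)*(-5 + 5 + 2*25*(-5 + 5)) + 8)*(-49) = ((1/2)*(-1/5)*(-5 + 5 + 2*25*0) + 8)*(-49) = ((1/2)*(-1/5)*(-5 + 5 + 0) + 8)*(-49) = ((1/2)*(-1/5)*0 + 8)*(-49) = (0 + 8)*(-49) = 8*(-49) = -392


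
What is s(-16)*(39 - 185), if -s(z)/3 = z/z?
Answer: 438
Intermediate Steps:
s(z) = -3 (s(z) = -3*z/z = -3*1 = -3)
s(-16)*(39 - 185) = -3*(39 - 185) = -3*(-146) = 438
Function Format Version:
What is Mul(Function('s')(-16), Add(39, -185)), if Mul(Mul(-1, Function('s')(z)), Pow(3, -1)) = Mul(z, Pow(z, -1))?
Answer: 438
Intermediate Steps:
Function('s')(z) = -3 (Function('s')(z) = Mul(-3, Mul(z, Pow(z, -1))) = Mul(-3, 1) = -3)
Mul(Function('s')(-16), Add(39, -185)) = Mul(-3, Add(39, -185)) = Mul(-3, -146) = 438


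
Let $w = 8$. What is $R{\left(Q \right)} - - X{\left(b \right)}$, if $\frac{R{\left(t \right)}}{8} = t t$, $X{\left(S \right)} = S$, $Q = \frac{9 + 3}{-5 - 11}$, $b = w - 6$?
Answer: $\frac{13}{2} \approx 6.5$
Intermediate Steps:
$b = 2$ ($b = 8 - 6 = 2$)
$Q = - \frac{3}{4}$ ($Q = \frac{12}{-16} = 12 \left(- \frac{1}{16}\right) = - \frac{3}{4} \approx -0.75$)
$R{\left(t \right)} = 8 t^{2}$ ($R{\left(t \right)} = 8 t t = 8 t^{2}$)
$R{\left(Q \right)} - - X{\left(b \right)} = 8 \left(- \frac{3}{4}\right)^{2} - \left(-1\right) 2 = 8 \cdot \frac{9}{16} - -2 = \frac{9}{2} + 2 = \frac{13}{2}$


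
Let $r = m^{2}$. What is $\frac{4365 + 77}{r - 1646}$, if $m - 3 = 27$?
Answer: $- \frac{2221}{373} \approx -5.9544$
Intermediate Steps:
$m = 30$ ($m = 3 + 27 = 30$)
$r = 900$ ($r = 30^{2} = 900$)
$\frac{4365 + 77}{r - 1646} = \frac{4365 + 77}{900 - 1646} = \frac{4442}{-746} = 4442 \left(- \frac{1}{746}\right) = - \frac{2221}{373}$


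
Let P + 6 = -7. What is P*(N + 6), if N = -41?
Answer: 455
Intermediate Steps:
P = -13 (P = -6 - 7 = -13)
P*(N + 6) = -13*(-41 + 6) = -13*(-35) = 455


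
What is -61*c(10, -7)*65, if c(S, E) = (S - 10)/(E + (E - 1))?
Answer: 0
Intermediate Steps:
c(S, E) = (-10 + S)/(-1 + 2*E) (c(S, E) = (-10 + S)/(E + (-1 + E)) = (-10 + S)/(-1 + 2*E))
-61*c(10, -7)*65 = -61*(-10 + 10)/(-1 + 2*(-7))*65 = -61*0/(-1 - 14)*65 = -61*0/(-15)*65 = -(-61)*0/15*65 = -61*0*65 = 0*65 = 0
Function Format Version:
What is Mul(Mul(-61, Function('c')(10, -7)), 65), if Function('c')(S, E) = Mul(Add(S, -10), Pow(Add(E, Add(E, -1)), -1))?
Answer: 0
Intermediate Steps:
Function('c')(S, E) = Mul(Pow(Add(-1, Mul(2, E)), -1), Add(-10, S)) (Function('c')(S, E) = Mul(Add(-10, S), Pow(Add(E, Add(-1, E)), -1)) = Mul(Add(-10, S), Pow(Add(-1, Mul(2, E)), -1)) = Mul(Pow(Add(-1, Mul(2, E)), -1), Add(-10, S)))
Mul(Mul(-61, Function('c')(10, -7)), 65) = Mul(Mul(-61, Mul(Pow(Add(-1, Mul(2, -7)), -1), Add(-10, 10))), 65) = Mul(Mul(-61, Mul(Pow(Add(-1, -14), -1), 0)), 65) = Mul(Mul(-61, Mul(Pow(-15, -1), 0)), 65) = Mul(Mul(-61, Mul(Rational(-1, 15), 0)), 65) = Mul(Mul(-61, 0), 65) = Mul(0, 65) = 0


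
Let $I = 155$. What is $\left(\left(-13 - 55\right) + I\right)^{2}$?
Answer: $7569$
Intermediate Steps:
$\left(\left(-13 - 55\right) + I\right)^{2} = \left(\left(-13 - 55\right) + 155\right)^{2} = \left(-68 + 155\right)^{2} = 87^{2} = 7569$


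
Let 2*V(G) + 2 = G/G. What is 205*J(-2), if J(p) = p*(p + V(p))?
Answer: 1025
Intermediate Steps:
V(G) = -½ (V(G) = -1 + (G/G)/2 = -1 + (½)*1 = -1 + ½ = -½)
J(p) = p*(-½ + p) (J(p) = p*(p - ½) = p*(-½ + p))
205*J(-2) = 205*(-2*(-½ - 2)) = 205*(-2*(-5/2)) = 205*5 = 1025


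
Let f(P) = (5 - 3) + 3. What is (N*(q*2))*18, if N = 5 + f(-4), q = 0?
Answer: 0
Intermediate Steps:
f(P) = 5 (f(P) = 2 + 3 = 5)
N = 10 (N = 5 + 5 = 10)
(N*(q*2))*18 = (10*(0*2))*18 = (10*0)*18 = 0*18 = 0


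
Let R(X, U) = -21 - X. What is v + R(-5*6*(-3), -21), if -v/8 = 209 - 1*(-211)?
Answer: -3471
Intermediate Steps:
v = -3360 (v = -8*(209 - 1*(-211)) = -8*(209 + 211) = -8*420 = -3360)
v + R(-5*6*(-3), -21) = -3360 + (-21 - (-5*6)*(-3)) = -3360 + (-21 - (-30)*(-3)) = -3360 + (-21 - 1*90) = -3360 + (-21 - 90) = -3360 - 111 = -3471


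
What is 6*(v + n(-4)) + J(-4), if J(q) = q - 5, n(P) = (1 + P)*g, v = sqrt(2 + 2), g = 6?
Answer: -105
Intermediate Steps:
v = 2 (v = sqrt(4) = 2)
n(P) = 6 + 6*P (n(P) = (1 + P)*6 = 6 + 6*P)
J(q) = -5 + q
6*(v + n(-4)) + J(-4) = 6*(2 + (6 + 6*(-4))) + (-5 - 4) = 6*(2 + (6 - 24)) - 9 = 6*(2 - 18) - 9 = 6*(-16) - 9 = -96 - 9 = -105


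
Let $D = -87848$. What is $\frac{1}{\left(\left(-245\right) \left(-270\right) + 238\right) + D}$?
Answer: $- \frac{1}{21460} \approx -4.6598 \cdot 10^{-5}$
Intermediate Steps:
$\frac{1}{\left(\left(-245\right) \left(-270\right) + 238\right) + D} = \frac{1}{\left(\left(-245\right) \left(-270\right) + 238\right) - 87848} = \frac{1}{\left(66150 + 238\right) - 87848} = \frac{1}{66388 - 87848} = \frac{1}{-21460} = - \frac{1}{21460}$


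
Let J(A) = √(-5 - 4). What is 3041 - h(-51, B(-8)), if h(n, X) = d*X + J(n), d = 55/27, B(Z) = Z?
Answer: 82547/27 - 3*I ≈ 3057.3 - 3.0*I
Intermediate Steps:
J(A) = 3*I (J(A) = √(-9) = 3*I)
d = 55/27 (d = 55*(1/27) = 55/27 ≈ 2.0370)
h(n, X) = 3*I + 55*X/27 (h(n, X) = 55*X/27 + 3*I = 3*I + 55*X/27)
3041 - h(-51, B(-8)) = 3041 - (3*I + (55/27)*(-8)) = 3041 - (3*I - 440/27) = 3041 - (-440/27 + 3*I) = 3041 + (440/27 - 3*I) = 82547/27 - 3*I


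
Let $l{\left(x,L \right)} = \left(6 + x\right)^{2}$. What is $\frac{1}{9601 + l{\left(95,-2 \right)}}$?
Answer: $\frac{1}{19802} \approx 5.05 \cdot 10^{-5}$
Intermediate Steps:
$\frac{1}{9601 + l{\left(95,-2 \right)}} = \frac{1}{9601 + \left(6 + 95\right)^{2}} = \frac{1}{9601 + 101^{2}} = \frac{1}{9601 + 10201} = \frac{1}{19802}$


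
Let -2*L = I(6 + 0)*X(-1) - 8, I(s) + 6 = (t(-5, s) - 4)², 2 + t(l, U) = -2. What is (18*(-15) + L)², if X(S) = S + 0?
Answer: 56169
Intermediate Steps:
t(l, U) = -4 (t(l, U) = -2 - 2 = -4)
X(S) = S
I(s) = 58 (I(s) = -6 + (-4 - 4)² = -6 + (-8)² = -6 + 64 = 58)
L = 33 (L = -(58*(-1) - 8)/2 = -(-58 - 8)/2 = -½*(-66) = 33)
(18*(-15) + L)² = (18*(-15) + 33)² = (-270 + 33)² = (-237)² = 56169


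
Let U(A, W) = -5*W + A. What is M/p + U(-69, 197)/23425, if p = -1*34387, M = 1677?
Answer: -75527623/805515475 ≈ -0.093763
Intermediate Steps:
p = -34387
U(A, W) = A - 5*W
M/p + U(-69, 197)/23425 = 1677/(-34387) + (-69 - 5*197)/23425 = 1677*(-1/34387) + (-69 - 985)*(1/23425) = -1677/34387 - 1054*1/23425 = -1677/34387 - 1054/23425 = -75527623/805515475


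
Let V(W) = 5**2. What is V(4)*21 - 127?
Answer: 398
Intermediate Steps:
V(W) = 25
V(4)*21 - 127 = 25*21 - 127 = 525 - 127 = 398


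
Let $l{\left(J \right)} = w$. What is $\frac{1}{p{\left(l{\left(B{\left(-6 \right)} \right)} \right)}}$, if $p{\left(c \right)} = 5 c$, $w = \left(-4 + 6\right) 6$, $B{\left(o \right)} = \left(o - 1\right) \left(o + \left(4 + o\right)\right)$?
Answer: $\frac{1}{60} \approx 0.016667$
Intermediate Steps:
$B{\left(o \right)} = \left(-1 + o\right) \left(4 + 2 o\right)$
$w = 12$ ($w = 2 \cdot 6 = 12$)
$l{\left(J \right)} = 12$
$\frac{1}{p{\left(l{\left(B{\left(-6 \right)} \right)} \right)}} = \frac{1}{5 \cdot 12} = \frac{1}{60}$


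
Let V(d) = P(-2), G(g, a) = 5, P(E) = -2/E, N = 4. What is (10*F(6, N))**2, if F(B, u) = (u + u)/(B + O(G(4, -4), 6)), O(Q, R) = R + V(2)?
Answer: 6400/169 ≈ 37.870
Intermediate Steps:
V(d) = 1 (V(d) = -2/(-2) = -2*(-1/2) = 1)
O(Q, R) = 1 + R (O(Q, R) = R + 1 = 1 + R)
F(B, u) = 2*u/(7 + B) (F(B, u) = (u + u)/(B + (1 + 6)) = (2*u)/(B + 7) = (2*u)/(7 + B) = 2*u/(7 + B))
(10*F(6, N))**2 = (10*(2*4/(7 + 6)))**2 = (10*(2*4/13))**2 = (10*(2*4*(1/13)))**2 = (10*(8/13))**2 = (80/13)**2 = 6400/169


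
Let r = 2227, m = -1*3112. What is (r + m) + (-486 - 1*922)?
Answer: -2293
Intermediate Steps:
m = -3112
(r + m) + (-486 - 1*922) = (2227 - 3112) + (-486 - 1*922) = -885 + (-486 - 922) = -885 - 1408 = -2293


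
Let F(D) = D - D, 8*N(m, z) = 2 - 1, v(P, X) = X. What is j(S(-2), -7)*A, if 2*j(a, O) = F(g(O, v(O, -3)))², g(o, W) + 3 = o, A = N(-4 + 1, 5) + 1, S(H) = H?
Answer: 0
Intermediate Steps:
N(m, z) = ⅛ (N(m, z) = (2 - 1)/8 = (⅛)*1 = ⅛)
A = 9/8 (A = ⅛ + 1 = 9/8 ≈ 1.1250)
g(o, W) = -3 + o
F(D) = 0
j(a, O) = 0 (j(a, O) = (½)*0² = (½)*0 = 0)
j(S(-2), -7)*A = 0*(9/8) = 0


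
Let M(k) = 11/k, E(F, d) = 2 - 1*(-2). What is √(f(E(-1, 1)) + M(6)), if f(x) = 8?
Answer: √354/6 ≈ 3.1358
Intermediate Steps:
E(F, d) = 4 (E(F, d) = 2 + 2 = 4)
√(f(E(-1, 1)) + M(6)) = √(8 + 11/6) = √(59/6) = √354/6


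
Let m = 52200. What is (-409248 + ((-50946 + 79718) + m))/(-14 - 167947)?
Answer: 328276/167961 ≈ 1.9545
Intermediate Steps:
(-409248 + ((-50946 + 79718) + m))/(-14 - 167947) = (-409248 + ((-50946 + 79718) + 52200))/(-14 - 167947) = (-409248 + (28772 + 52200))/(-167961) = (-409248 + 80972)*(-1/167961) = -328276*(-1/167961) = 328276/167961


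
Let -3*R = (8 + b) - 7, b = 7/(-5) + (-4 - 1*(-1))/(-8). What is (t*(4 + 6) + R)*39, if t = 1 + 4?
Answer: 78013/40 ≈ 1950.3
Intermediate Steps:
b = -41/40 (b = 7*(-⅕) + (-4 + 1)*(-⅛) = -7/5 - 3*(-⅛) = -7/5 + 3/8 = -41/40 ≈ -1.0250)
t = 5
R = 1/120 (R = -((8 - 41/40) - 7)/3 = -(279/40 - 7)/3 = -⅓*(-1/40) = 1/120 ≈ 0.0083333)
(t*(4 + 6) + R)*39 = (5*(4 + 6) + 1/120)*39 = (5*10 + 1/120)*39 = (50 + 1/120)*39 = (6001/120)*39 = 78013/40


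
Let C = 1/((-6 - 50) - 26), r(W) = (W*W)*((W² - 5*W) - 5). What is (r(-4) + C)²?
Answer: 1654130241/6724 ≈ 2.4600e+5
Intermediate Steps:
r(W) = W²*(-5 + W² - 5*W)
C = -1/82 (C = 1/(-56 - 26) = 1/(-82) = -1/82 ≈ -0.012195)
(r(-4) + C)² = ((-4)²*(-5 + (-4)² - 5*(-4)) - 1/82)² = (16*(-5 + 16 + 20) - 1/82)² = (16*31 - 1/82)² = (496 - 1/82)² = (40671/82)² = 1654130241/6724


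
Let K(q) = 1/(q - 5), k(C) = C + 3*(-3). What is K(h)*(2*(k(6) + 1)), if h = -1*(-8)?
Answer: -4/3 ≈ -1.3333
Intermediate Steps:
h = 8
k(C) = -9 + C (k(C) = C - 9 = -9 + C)
K(q) = 1/(-5 + q)
K(h)*(2*(k(6) + 1)) = (2*((-9 + 6) + 1))/(-5 + 8) = (2*(-3 + 1))/3 = (2*(-2))/3 = (1/3)*(-4) = -4/3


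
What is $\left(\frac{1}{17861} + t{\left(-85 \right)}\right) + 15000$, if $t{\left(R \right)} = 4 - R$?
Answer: $\frac{269504630}{17861} \approx 15089.0$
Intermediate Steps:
$\left(\frac{1}{17861} + t{\left(-85 \right)}\right) + 15000 = \left(\frac{1}{17861} + \left(4 - -85\right)\right) + 15000 = \left(\frac{1}{17861} + \left(4 + 85\right)\right) + 15000 = \left(\frac{1}{17861} + 89\right) + 15000 = \frac{1589630}{17861} + 15000 = \frac{269504630}{17861}$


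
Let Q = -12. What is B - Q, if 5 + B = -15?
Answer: -8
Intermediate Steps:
B = -20 (B = -5 - 15 = -20)
B - Q = -20 - 1*(-12) = -20 + 12 = -8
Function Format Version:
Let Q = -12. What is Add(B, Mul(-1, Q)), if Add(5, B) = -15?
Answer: -8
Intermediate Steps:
B = -20 (B = Add(-5, -15) = -20)
Add(B, Mul(-1, Q)) = Add(-20, Mul(-1, -12)) = Add(-20, 12) = -8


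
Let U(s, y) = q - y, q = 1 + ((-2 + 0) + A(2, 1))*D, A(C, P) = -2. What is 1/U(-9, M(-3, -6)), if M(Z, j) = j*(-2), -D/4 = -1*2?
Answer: -1/43 ≈ -0.023256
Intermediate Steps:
D = 8 (D = -(-4)*2 = -4*(-2) = 8)
q = -31 (q = 1 + ((-2 + 0) - 2)*8 = 1 + (-2 - 2)*8 = 1 - 4*8 = 1 - 32 = -31)
M(Z, j) = -2*j
U(s, y) = -31 - y
1/U(-9, M(-3, -6)) = 1/(-31 - (-2)*(-6)) = 1/(-31 - 1*12) = 1/(-31 - 12) = 1/(-43) = -1/43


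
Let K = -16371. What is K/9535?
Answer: -16371/9535 ≈ -1.7169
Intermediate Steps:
K/9535 = -16371/9535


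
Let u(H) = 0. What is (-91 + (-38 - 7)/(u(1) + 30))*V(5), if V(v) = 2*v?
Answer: -925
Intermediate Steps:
(-91 + (-38 - 7)/(u(1) + 30))*V(5) = (-91 + (-38 - 7)/(0 + 30))*(2*5) = (-91 - 45/30)*10 = (-91 - 45*1/30)*10 = (-91 - 3/2)*10 = -185/2*10 = -925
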